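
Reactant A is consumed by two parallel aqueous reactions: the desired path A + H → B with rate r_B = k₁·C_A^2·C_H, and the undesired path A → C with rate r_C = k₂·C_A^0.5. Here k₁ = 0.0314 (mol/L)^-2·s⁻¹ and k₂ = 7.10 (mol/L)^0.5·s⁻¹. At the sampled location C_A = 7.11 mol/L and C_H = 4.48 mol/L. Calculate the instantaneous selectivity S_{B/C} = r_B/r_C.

0.376

S_{B/C} = r_B/r_C = (k₁·C_A^2·C_H)/(k₂·C_A^0.5) = (k₁/k₂)·C_A^1.5·C_H.
= (0.0314×7.110^2×4.480) / (7.10×7.110^0.5) = 7.111/18.93 = 0.376.
Since the desired path is higher order in A, keeping C_A high (PFR or concentrated feed) favours B.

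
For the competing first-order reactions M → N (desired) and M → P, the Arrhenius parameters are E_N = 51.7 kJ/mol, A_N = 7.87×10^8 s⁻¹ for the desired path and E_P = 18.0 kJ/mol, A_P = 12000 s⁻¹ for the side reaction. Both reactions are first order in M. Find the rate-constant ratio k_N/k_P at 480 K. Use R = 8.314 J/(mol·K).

14.1

k_N/k_P = (A_N/A_P)·exp[−(E_N−E_P)/(RT)] = (A_N/A_P)·exp[(E_P−E_N)/(RT)].
(E_P−E_N)/(RT) = (18.0−51.7)×10³/(8.314×480) = -33700/3991 = -8.445.
k_N/k_P = (7.87×10^8/12000)·exp(-8.445) = 65583 × 2.151×10^-4 = 14.1.
Since E_N > E_P, raising the temperature improves selectivity toward N.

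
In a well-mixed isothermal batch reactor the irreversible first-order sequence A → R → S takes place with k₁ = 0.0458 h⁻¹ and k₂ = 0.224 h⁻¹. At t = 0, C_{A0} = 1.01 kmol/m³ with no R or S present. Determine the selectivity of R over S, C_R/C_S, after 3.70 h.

The intermediate concentration in a first-order A→B→C sequence is C_R = k₁C_{A0}(e^(−k₁t) − e^(−k₂t))/(k₂−k₁).
e^(−k₁t) = e^(−0.0458×3.70) = e^(−0.1695) = 0.8441; e^(−k₂t) = e^(−0.8288) = 0.4366.
C_R = 0.0458×1.01/(0.224−0.0458) × (0.8441−0.4366) = 0.2596×0.4075 = 0.1058 kmol/m³.
C_A = C_{A0}e^(−k₁t) = 0.8526 kmol/m³, so C_S = C_{A0}−C_A−C_R = 0.05165 kmol/m³; C_R/C_S = 2.05.

2.05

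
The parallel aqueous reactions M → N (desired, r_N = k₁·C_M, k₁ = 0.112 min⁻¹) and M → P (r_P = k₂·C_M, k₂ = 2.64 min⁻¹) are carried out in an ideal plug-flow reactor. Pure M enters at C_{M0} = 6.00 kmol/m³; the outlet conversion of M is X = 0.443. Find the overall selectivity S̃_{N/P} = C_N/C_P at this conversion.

0.0424

C_M = C_{M0}(1−X) = 3.342 kmol/m³.
Both paths are first order in M, so the instantaneous fraction to N is constant: dC_N/d(−C_M) = k₁/(k₁+k₂) = 0.04070.
C_N = 0.04070·(C_{M0}−C_M) = 0.04070×2.658 = 0.108 kmol/m³.
C_P = (C_{M0}−C_M)−C_N = 2.550 kmol/m³; S̃_{N/P} = 0.1082/2.550 = 0.0424.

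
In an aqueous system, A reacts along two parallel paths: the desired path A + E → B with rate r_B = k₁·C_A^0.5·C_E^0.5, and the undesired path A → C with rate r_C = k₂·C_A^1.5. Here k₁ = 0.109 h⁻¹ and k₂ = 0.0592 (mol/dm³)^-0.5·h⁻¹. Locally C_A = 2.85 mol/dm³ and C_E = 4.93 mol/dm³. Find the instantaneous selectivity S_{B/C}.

1.43

S_{B/C} = r_B/r_C = (k₁·C_A^0.5·C_E^0.5)/(k₂·C_A^1.5) = (k₁/k₂)·C_A⁻¹·C_E^0.5.
= (0.109×2.850^0.5×4.930^0.5) / (0.0592×2.850^1.5) = 0.4086/0.2848 = 1.43.
The undesired path is higher order in A, so low C_A (CSTR or dilute feed) favours B.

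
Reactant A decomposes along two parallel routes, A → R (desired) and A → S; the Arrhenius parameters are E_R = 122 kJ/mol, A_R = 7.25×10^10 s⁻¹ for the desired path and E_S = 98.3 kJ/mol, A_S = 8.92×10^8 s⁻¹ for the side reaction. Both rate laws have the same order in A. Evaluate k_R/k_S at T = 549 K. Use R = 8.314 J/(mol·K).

k_R/k_S = (A_R/A_S)·exp[−(E_R−E_S)/(RT)] = (A_R/A_S)·exp[(E_S−E_R)/(RT)].
(E_S−E_R)/(RT) = (98.3−122)×10³/(8.314×549) = -23700/4564 = -5.192.
k_R/k_S = (7.25×10^10/8.92×10^8)·exp(-5.192) = 81.28 × 0.005559 = 0.452.

0.452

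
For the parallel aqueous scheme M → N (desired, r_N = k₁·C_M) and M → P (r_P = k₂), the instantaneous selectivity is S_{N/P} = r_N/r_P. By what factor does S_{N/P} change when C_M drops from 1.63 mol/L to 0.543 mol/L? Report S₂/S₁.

0.333

S_{N/P} = (k₁/k₂)·C_M, so S₂/S₁ = (C_{M,2}/C_{M,1}).
= 0.543/1.63 = 0.333.
Selectivity toward N falls as C_M falls — high-concentration operation is favoured.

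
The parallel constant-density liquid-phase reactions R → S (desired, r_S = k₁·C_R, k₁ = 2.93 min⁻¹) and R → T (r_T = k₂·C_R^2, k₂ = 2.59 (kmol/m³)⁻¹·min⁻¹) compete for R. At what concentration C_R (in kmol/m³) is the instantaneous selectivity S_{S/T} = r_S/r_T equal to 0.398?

2.84 kmol/m³

S_{S/T} = (k₁/k₂)·C_R⁻¹ ⇒ C_R = (S·k₂/k₁)^(-1).
= (0.398×2.59/2.93)^(-1) = (0.3518)^(-1) = 2.84 kmol/m³.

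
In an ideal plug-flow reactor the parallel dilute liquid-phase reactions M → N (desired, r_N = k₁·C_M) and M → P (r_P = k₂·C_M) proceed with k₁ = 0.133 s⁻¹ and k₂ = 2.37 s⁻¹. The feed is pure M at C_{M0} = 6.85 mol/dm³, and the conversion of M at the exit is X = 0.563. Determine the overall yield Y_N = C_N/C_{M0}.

0.0299

C_M = C_{M0}(1−X) = 2.993 mol/dm³.
Both paths are first order in M, so the instantaneous fraction to N is constant: dC_N/d(−C_M) = k₁/(k₁+k₂) = 0.05314.
C_N = 0.05314·(C_{M0}−C_M) = 0.05314×3.857 = 0.205 mol/dm³.
Y_N = C_N/C_{M0} = 0.2049/6.85 = 0.0299.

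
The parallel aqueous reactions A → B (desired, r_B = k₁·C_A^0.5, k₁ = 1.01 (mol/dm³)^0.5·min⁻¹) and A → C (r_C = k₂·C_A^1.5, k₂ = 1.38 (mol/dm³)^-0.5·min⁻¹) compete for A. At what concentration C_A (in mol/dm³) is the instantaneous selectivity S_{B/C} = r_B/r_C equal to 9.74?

0.0751 mol/dm³

S_{B/C} = (k₁/k₂)·C_A⁻¹ ⇒ C_A = (S·k₂/k₁)^(-1).
= (9.74×1.38/1.01)^(-1) = (13.31)^(-1) = 0.0751 mol/dm³.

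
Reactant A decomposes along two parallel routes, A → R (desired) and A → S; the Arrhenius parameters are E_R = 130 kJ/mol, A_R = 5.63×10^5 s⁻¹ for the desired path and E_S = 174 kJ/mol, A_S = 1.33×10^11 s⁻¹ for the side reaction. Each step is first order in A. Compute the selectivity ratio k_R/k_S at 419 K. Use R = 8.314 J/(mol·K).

1.29

With equal orders, S_{R/S} = k_R/k_S = (A_R/A_S)·exp[(E_S−E_R)/(RT)].
(E_S−E_R)/(RT) = (174−130)×10³/(8.314×419) = 44000/3484 = 12.63.
k_R/k_S = (5.63×10^5/1.33×10^11)·exp(12.63) = 4.233×10^-6 × 3.058×10^5 = 1.29.
Since E_R < E_S, lowering the temperature improves selectivity toward R.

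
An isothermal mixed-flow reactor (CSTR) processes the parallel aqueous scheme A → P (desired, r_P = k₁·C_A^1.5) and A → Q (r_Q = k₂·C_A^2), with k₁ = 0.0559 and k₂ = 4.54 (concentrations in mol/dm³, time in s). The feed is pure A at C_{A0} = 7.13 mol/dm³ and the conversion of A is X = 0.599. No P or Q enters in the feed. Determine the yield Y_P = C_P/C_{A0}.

Exit C_A = C_{A0}(1−X) = 7.13×0.401 = 2.859 mol/dm³.
A CSTR operates uniformly at the exit composition, giving r_P = 0.2702 and r_Q = 37.11 (each k·C_A^n at C_A = 2.859).
Fraction of consumed A going to P: r_P/(r_P+r_Q) = 0.007229.
C_P = 0.007229·C_{A0}·X = 0.007229×7.13×0.599 = 0.0309 mol/dm³; Y_P = C_P/C_{A0} = 0.00433.

0.00433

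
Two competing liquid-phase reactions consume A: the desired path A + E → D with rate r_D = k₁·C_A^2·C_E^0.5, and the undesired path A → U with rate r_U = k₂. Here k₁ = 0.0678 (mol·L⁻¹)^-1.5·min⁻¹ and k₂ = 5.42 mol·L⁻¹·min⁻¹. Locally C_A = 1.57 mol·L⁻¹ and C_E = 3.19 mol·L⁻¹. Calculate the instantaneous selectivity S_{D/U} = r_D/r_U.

S_{D/U} = r_D/r_U = (k₁·C_A^2·C_E^0.5)/(k₂) = (k₁/k₂)·C_A^2·C_E^0.5.
= (0.0678×1.570^2×3.190^0.5) / (5.42) = 0.2985/5.420 = 0.0551.
Since the desired path is higher order in A, keeping C_A high (PFR or concentrated feed) favours D.

0.0551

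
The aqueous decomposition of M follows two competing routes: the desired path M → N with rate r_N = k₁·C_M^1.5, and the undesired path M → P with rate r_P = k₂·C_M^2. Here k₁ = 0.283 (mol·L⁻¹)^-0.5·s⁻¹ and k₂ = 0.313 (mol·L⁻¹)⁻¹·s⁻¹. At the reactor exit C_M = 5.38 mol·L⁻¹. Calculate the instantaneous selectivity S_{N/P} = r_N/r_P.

0.390

S_{N/P} = r_N/r_P = (k₁·C_M^1.5)/(k₂·C_M^2) = (k₁/k₂)·C_M^-0.5.
= (0.283×5.380^1.5) / (0.313×5.380^2) = 3.532/9.060 = 0.390.
The undesired path is higher order in M, so low C_M (CSTR or dilute feed) favours N.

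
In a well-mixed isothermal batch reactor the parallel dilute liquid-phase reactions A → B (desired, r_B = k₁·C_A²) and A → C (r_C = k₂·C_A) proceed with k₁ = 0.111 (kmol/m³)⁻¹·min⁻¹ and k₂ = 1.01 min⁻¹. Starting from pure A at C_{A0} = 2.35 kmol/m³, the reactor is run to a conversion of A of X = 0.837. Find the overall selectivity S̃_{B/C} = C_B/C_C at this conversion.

C_A = C_{A0}(1−X) = 0.3831 kmol/m³.
Along a PFR/batch, dC_C/dC_A = −r_C/(r_B+r_C) = −k₂/(k₂+k₁·C_A).
Integrating from C_{A0} to C_A: C_C = (1.01/0.111)·ln[(1.01+0.111·2.35)/(1.01+0.111·0.383)] = 9.099·ln(1.271/1.053) = 1.715 kmol/m³.
Then C_B = (C_{A0}−C_A) − C_C = 1.967 − 1.715 = 0.2518 kmol/m³.
S̃_{B/C} = C_B/C_C = 0.2518/1.715 = 0.147.

0.147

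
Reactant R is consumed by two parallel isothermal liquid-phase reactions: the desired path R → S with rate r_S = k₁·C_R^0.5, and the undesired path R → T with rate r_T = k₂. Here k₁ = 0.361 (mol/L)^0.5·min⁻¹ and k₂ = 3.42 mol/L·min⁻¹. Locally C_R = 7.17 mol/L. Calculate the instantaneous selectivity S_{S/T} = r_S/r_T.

S_{S/T} = r_S/r_T = (k₁·C_R^0.5)/(k₂) = (k₁/k₂)·C_R^0.5.
= (0.361×7.170^0.5) / (3.42) = 0.9666/3.420 = 0.283.
Since the desired path is higher order in R, keeping C_R high (PFR or concentrated feed) favours S.

0.283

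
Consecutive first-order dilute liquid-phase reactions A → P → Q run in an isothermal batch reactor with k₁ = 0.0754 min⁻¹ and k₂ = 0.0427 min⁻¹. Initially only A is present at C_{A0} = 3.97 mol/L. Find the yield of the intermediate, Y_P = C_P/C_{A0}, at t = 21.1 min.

0.467

The intermediate concentration in a first-order A→B→C sequence is C_P = k₁C_{A0}(e^(−k₁t) − e^(−k₂t))/(k₂−k₁).
e^(−k₁t) = e^(−0.0754×21.1) = e^(−1.591) = 0.2037; e^(−k₂t) = e^(−0.9010) = 0.4062.
C_P = 0.0754×3.97/(0.0427−0.0754) × (0.2037−0.4062) = (-9.154)×(-0.2024) = 1.853 mol/L.
Y_P = C_P/C_{A0} = 1.853/3.97 = 0.467.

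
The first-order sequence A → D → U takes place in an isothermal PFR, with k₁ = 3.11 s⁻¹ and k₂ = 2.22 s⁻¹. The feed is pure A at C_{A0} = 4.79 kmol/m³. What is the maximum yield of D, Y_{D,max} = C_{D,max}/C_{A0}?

Evaluating C_D at τ_opt = ln(k₂/k₁)/(k₂−k₁) gives C_{D,max}/C_{A0} = (k₁/k₂)^[k₂/(k₂−k₁)].
= (3.11/2.22)^(2.22/(2.22−3.11)) = (1.401)^(-2.494) = 0.4313.

0.431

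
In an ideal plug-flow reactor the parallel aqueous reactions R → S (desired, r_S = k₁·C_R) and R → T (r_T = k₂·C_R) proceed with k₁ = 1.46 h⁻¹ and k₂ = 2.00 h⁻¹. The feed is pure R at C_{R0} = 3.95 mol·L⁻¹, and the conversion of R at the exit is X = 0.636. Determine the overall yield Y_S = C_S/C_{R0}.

C_R = C_{R0}(1−X) = 1.438 mol·L⁻¹.
Both paths are first order in R, so the instantaneous fraction to S is constant: dC_S/d(−C_R) = k₁/(k₁+k₂) = 0.4220.
C_S = 0.4220·(C_{R0}−C_R) = 0.4220×2.512 = 1.06 mol·L⁻¹.
Y_S = C_S/C_{R0} = 1.060/3.95 = 0.268.

0.268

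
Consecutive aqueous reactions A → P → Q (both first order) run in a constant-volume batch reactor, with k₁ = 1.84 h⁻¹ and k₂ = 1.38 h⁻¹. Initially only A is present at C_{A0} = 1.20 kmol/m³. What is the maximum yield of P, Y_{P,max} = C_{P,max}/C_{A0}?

0.422

At the optimum, C_{P,max}/C_{A0} = (k₁/k₂)^[k₂/(k₂−k₁)].
= (1.84/1.38)^(1.38/(1.38−1.84)) = (1.333)^(-3.000) = 0.4219.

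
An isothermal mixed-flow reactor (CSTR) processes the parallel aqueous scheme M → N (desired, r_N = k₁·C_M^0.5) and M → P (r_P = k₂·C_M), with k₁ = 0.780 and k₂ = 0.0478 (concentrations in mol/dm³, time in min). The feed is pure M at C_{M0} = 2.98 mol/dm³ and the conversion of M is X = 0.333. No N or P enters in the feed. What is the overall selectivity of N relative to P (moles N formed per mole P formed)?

11.6

Exit C_M = C_{M0}(1−X) = 2.98×0.667 = 1.988 mol/dm³.
In a CSTR the entire volume is at exit conditions, so r_N = 0.780×1.988^0.5 = 1.100 and r_P = 0.0478×1.988 = 0.09501.
Overall selectivity = C_N/C_P = r_Nτ/(r_Pτ) = r_N/r_P = 11.6.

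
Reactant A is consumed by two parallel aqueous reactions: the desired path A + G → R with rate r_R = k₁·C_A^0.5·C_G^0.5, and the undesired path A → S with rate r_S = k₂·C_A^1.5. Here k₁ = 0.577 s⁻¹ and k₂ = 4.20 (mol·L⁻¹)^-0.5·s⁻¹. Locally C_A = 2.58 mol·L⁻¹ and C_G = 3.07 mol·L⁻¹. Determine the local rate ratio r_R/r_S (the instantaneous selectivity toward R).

0.0933

S_{R/S} = r_R/r_S = (k₁·C_A^0.5·C_G^0.5)/(k₂·C_A^1.5) = (k₁/k₂)·C_A⁻¹·C_G^0.5.
= (0.577×2.580^0.5×3.070^0.5) / (4.20×2.580^1.5) = 1.624/17.41 = 0.0933.
The undesired path is higher order in A, so low C_A (CSTR or dilute feed) favours R.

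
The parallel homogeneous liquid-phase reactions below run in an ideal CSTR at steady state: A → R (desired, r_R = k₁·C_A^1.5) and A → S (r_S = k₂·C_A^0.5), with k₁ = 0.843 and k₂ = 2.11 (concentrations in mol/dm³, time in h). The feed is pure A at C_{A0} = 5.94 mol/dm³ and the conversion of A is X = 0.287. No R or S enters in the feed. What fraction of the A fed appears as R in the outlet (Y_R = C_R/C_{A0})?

Exit C_A = C_{A0}(1−X) = 5.94×0.713 = 4.235 mol/dm³.
Rates in a CSTR are evaluated at the outlet concentration: r_R = 0.843×4.235^1.5 = 7.348, r_S = 2.11×4.235^0.5 = 4.342.
Fraction of consumed A going to R: r_R/(r_R+r_S) = 0.6285.
C_R = 0.6285·C_{A0}·X = 0.6285×5.94×0.287 = 1.07 mol/dm³; Y_R = C_R/C_{A0} = 0.180.

0.180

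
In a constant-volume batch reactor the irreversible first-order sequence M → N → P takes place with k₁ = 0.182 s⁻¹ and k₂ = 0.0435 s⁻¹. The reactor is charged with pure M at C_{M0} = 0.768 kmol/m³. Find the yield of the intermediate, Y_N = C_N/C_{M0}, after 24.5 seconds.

Solving the coupled first-order balances gives C_N(t) = [k₁/(k₂−k₁)]·C_{M0}·(e^(−k₁t) − e^(−k₂t)).
e^(−k₁t) = e^(−0.182×24.5) = e^(−4.459) = 0.01157; e^(−k₂t) = e^(−1.066) = 0.3445.
C_N = 0.182×0.768/(0.0435−0.182) × (0.01157−0.3445) = (-1.009)×(-0.3329) = 0.3360 kmol/m³.
Y_N = C_N/C_{M0} = 0.3360/0.768 = 0.437.

0.437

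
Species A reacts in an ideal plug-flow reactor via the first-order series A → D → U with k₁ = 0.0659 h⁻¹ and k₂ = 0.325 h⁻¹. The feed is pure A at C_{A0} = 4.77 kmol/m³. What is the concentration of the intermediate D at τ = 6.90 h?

For first-order series with pure A initially, C_D(τ) = k₁C_{A0}/(k₂−k₁)·(e^(−k₁τ) − e^(−k₂τ)).
e^(−k₁τ) = e^(−0.0659×6.90) = e^(−0.4547) = 0.6346; e^(−k₂τ) = e^(−2.243) = 0.1062.
C_D = 0.0659×4.77/(0.325−0.0659) × (0.6346−0.1062) = 1.213×0.5284 = 0.6411 kmol/m³.

0.641 kmol/m³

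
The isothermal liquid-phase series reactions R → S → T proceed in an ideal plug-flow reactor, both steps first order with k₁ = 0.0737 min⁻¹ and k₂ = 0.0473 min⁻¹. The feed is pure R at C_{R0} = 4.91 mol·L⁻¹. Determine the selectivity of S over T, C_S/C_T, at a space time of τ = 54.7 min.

0.195

For first-order series with pure R initially, C_S(τ) = k₁C_{R0}/(k₂−k₁)·(e^(−k₁τ) − e^(−k₂τ)).
e^(−k₁τ) = e^(−0.0737×54.7) = e^(−4.031) = 0.01775; e^(−k₂τ) = e^(−2.587) = 0.07522.
C_S = 0.0737×4.91/(0.0473−0.0737) × (0.01775−0.07522) = (-13.71)×(-0.05747) = 0.7878 mol·L⁻¹.
C_R = C_{R0}e^(−k₁τ) = 0.08715 mol·L⁻¹, so C_T = C_{R0}−C_R−C_S = 4.035 mol·L⁻¹; C_S/C_T = 0.195.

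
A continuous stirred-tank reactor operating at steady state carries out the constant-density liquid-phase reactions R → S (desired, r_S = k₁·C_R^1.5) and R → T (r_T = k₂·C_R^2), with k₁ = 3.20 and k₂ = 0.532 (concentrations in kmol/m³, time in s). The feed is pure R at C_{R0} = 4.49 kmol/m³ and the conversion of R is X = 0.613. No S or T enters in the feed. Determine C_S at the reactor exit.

Exit C_R = C_{R0}(1−X) = 4.49×0.387 = 1.738 kmol/m³.
Rates in a CSTR are evaluated at the outlet concentration: r_S = 3.20×1.738^1.5 = 7.330, r_T = 0.532×1.738^2 = 1.606.
Fraction of consumed R going to S: r_S/(r_S+r_T) = 0.8202.
C_S = 0.8202·C_{R0}·X = 0.8202×4.49×0.613 = 2.26 kmol/m³.

2.26 kmol/m³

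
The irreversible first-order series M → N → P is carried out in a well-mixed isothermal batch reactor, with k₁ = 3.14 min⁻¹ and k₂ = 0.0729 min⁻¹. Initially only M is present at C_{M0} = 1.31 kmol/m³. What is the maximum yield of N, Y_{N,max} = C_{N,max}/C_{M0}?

0.914

For a first-order series the maximum intermediate yield is C_{N,max}/C_{M0} = (k₁/k₂)^[k₂/(k₂−k₁)].
= (3.14/0.0729)^(0.0729/(0.0729−3.14)) = (43.07)^(-0.02377) = 0.9144.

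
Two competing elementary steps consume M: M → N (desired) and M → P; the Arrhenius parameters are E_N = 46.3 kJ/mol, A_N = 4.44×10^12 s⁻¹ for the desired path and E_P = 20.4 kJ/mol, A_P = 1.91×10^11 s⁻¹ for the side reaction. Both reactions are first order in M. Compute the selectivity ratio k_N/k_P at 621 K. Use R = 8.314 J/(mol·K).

0.154

With equal orders, S_{N/P} = k_N/k_P = (A_N/A_P)·exp[(E_P−E_N)/(RT)].
(E_P−E_N)/(RT) = (20.4−46.3)×10³/(8.314×621) = -25900/5163 = -5.016.
k_N/k_P = (4.44×10^12/1.91×10^11)·exp(-5.016) = 23.25 × 0.006628 = 0.154.
Since E_N > E_P, raising the temperature improves selectivity toward N.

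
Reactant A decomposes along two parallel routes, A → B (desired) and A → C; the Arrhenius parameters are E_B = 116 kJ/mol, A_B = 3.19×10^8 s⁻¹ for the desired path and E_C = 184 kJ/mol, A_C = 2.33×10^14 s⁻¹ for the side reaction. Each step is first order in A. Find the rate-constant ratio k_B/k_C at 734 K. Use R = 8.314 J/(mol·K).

Since both paths have the same order in A, the concentration cancels and S_{B/C} = k_B/k_C = (A_B/A_C)·exp[(E_C−E_B)/(RT)].
(E_C−E_B)/(RT) = (184−116)×10³/(8.314×734) = 68000/6102 = 11.14.
k_B/k_C = (3.19×10^8/2.33×10^14)·exp(11.14) = 1.369×10^-6 × 69080 = 0.0946.
Since E_B < E_C, lowering the temperature improves selectivity toward B.

0.0946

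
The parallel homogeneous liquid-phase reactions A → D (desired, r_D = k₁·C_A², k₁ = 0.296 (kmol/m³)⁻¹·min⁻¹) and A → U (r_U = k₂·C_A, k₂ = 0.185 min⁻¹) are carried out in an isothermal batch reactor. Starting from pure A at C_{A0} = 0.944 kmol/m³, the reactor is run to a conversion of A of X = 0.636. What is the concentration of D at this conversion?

0.299 kmol/m³

C_A = C_{A0}(1−X) = 0.3436 kmol/m³.
Along a PFR/batch, dC_U/dC_A = −r_U/(r_D+r_U) = −k₂/(k₂+k₁·C_A).
Integrating from C_{A0} to C_A: C_U = (0.185/0.296)·ln[(0.185+0.296·0.944)/(0.185+0.296·0.344)] = 0.6250·ln(0.4644/0.2867) = 0.3015 kmol/m³.
Then C_D = (C_{A0}−C_A) − C_U = 0.6004 − 0.3015 = 0.2989 kmol/m³.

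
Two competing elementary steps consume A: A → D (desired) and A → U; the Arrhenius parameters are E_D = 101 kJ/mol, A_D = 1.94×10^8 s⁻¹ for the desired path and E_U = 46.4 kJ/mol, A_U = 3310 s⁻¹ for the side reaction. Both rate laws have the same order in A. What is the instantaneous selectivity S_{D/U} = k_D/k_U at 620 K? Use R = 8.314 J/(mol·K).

1.47

With equal orders, S_{D/U} = k_D/k_U = (A_D/A_U)·exp[(E_U−E_D)/(RT)].
(E_U−E_D)/(RT) = (46.4−101)×10³/(8.314×620) = -54600/5155 = -10.59.
k_D/k_U = (1.94×10^8/3310)·exp(-10.59) = 58610 × 2.511×10^-5 = 1.47.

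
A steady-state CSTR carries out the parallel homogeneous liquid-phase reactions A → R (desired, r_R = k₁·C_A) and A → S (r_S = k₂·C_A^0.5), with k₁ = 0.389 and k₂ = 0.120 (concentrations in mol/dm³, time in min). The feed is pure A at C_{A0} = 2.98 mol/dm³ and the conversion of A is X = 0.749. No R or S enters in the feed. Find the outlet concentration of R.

Exit C_A = C_{A0}(1−X) = 2.98×0.251 = 0.7480 mol/dm³.
In a CSTR the entire volume is at exit conditions, so r_R = 0.389×0.7480 = 0.2910 and r_S = 0.120×0.7480^0.5 = 0.1038.
Fraction of consumed A going to R: r_R/(r_R+r_S) = 0.7371.
C_R = 0.7371·C_{A0}·X = 0.7371×2.98×0.749 = 1.65 mol/dm³.

1.65 mol/dm³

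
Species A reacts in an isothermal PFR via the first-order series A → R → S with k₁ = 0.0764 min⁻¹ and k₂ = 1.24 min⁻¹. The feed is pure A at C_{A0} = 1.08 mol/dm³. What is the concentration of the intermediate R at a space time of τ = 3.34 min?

0.0538 mol/dm³

For first-order series with pure A initially, C_R(τ) = k₁C_{A0}/(k₂−k₁)·(e^(−k₁τ) − e^(−k₂τ)).
e^(−k₁τ) = e^(−0.0764×3.34) = e^(−0.2552) = 0.7748; e^(−k₂τ) = e^(−4.142) = 0.01590.
C_R = 0.0764×1.08/(1.24−0.0764) × (0.7748−0.01590) = 0.07091×0.7589 = 0.05381 mol/dm³.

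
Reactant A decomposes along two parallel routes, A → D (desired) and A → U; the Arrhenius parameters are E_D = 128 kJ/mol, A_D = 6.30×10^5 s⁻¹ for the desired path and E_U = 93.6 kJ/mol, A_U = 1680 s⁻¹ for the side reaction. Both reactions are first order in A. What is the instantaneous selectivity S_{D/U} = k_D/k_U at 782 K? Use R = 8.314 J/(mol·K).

1.89

With equal orders, S_{D/U} = k_D/k_U = (A_D/A_U)·exp[(E_U−E_D)/(RT)].
(E_U−E_D)/(RT) = (93.6−128)×10³/(8.314×782) = -34400/6502 = -5.291.
k_D/k_U = (6.30×10^5/1680)·exp(-5.291) = 375.0 × 0.005036 = 1.89.
Since E_D > E_U, raising the temperature improves selectivity toward D.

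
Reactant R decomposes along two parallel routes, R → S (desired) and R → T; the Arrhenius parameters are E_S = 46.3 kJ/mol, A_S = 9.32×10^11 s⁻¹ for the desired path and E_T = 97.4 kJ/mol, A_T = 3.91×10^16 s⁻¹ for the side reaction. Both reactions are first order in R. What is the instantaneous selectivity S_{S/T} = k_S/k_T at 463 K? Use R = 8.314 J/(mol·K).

13.9

With equal orders, S_{S/T} = k_S/k_T = (A_S/A_T)·exp[(E_T−E_S)/(RT)].
(E_T−E_S)/(RT) = (97.4−46.3)×10³/(8.314×463) = 51100/3849 = 13.27.
k_S/k_T = (9.32×10^11/3.91×10^16)·exp(13.27) = 2.384×10^-5 × 5.824×10^5 = 13.9.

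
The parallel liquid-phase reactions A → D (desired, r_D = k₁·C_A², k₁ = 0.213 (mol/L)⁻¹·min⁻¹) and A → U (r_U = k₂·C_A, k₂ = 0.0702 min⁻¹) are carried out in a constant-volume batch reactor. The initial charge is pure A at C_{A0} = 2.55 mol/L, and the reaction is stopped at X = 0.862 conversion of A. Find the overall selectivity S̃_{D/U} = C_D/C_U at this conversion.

C_A = C_{A0}(1−X) = 0.3519 mol/L.
Along a PFR/batch, dC_U/dC_A = −r_U/(r_D+r_U) = −k₂/(k₂+k₁·C_A).
Integrating from C_{A0} to C_A: C_U = (0.0702/0.213)·ln[(0.0702+0.213·2.55)/(0.0702+0.213·0.352)] = 0.3296·ln(0.6133/0.1452) = 0.4750 mol/L.
Then C_D = (C_{A0}−C_A) − C_U = 2.198 − 0.4750 = 1.723 mol/L.
S̃_{D/U} = C_D/C_U = 1.723/0.4750 = 3.63.

3.63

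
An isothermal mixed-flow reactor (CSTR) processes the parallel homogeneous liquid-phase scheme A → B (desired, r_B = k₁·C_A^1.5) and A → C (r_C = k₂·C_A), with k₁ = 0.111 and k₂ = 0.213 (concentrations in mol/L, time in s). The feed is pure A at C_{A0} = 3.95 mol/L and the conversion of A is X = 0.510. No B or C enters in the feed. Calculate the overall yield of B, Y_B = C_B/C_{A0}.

Exit C_A = C_{A0}(1−X) = 3.95×0.490 = 1.935 mol/L.
In a CSTR the entire volume is at exit conditions, so r_B = 0.111×1.935^1.5 = 0.2989 and r_C = 0.213×1.935 = 0.4123.
Fraction of consumed A going to B: r_B/(r_B+r_C) = 0.4203.
C_B = 0.4203·C_{A0}·X = 0.4203×3.95×0.510 = 0.847 mol/L; Y_B = C_B/C_{A0} = 0.214.

0.214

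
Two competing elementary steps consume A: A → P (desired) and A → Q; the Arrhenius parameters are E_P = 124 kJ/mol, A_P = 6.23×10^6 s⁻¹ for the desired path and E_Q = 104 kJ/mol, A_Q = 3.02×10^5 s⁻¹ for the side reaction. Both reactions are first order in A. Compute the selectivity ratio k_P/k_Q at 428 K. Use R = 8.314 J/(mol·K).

With equal orders, S_{P/Q} = k_P/k_Q = (A_P/A_Q)·exp[(E_Q−E_P)/(RT)].
(E_Q−E_P)/(RT) = (104−124)×10³/(8.314×428) = -20000/3558 = -5.621.
k_P/k_Q = (6.23×10^6/3.02×10^5)·exp(-5.621) = 20.63 × 0.003623 = 0.0747.
Since E_P > E_Q, raising the temperature improves selectivity toward P.

0.0747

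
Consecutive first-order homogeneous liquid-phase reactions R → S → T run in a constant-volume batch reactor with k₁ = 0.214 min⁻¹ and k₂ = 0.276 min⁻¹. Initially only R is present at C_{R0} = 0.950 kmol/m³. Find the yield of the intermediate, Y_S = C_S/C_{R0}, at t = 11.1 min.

For first-order series with pure R initially, C_S(t) = k₁C_{R0}/(k₂−k₁)·(e^(−k₁t) − e^(−k₂t)).
e^(−k₁t) = e^(−0.214×11.1) = e^(−2.375) = 0.09298; e^(−k₂t) = e^(−3.064) = 0.04672.
C_S = 0.214×0.950/(0.276−0.214) × (0.09298−0.04672) = 3.279×0.04626 = 0.1517 kmol/m³.
Y_S = C_S/C_{R0} = 0.1517/0.950 = 0.160.

0.160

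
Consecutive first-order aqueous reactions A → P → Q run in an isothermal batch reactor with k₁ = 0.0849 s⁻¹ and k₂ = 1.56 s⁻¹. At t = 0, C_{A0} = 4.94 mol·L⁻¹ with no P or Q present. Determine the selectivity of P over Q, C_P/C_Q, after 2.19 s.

For first-order series with pure A initially, C_P(t) = k₁C_{A0}/(k₂−k₁)·(e^(−k₁t) − e^(−k₂t)).
e^(−k₁t) = e^(−0.0849×2.19) = e^(−0.1859) = 0.8303; e^(−k₂t) = e^(−3.416) = 0.03283.
C_P = 0.0849×4.94/(1.56−0.0849) × (0.8303−0.03283) = 0.2843×0.7975 = 0.2267 mol·L⁻¹.
C_A = C_{A0}e^(−k₁t) = 4.102 mol·L⁻¹, so C_Q = C_{A0}−C_A−C_P = 0.6114 mol·L⁻¹; C_P/C_Q = 0.371.

0.371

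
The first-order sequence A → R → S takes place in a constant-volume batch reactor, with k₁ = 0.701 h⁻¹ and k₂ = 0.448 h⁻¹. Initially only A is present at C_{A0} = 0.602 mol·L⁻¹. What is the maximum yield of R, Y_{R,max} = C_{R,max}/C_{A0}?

Evaluating C_R at t_opt = ln(k₂/k₁)/(k₂−k₁) gives C_{R,max}/C_{A0} = (k₁/k₂)^[k₂/(k₂−k₁)].
= (0.701/0.448)^(0.448/(0.448−0.701)) = (1.565)^(-1.771) = 0.4526.

0.453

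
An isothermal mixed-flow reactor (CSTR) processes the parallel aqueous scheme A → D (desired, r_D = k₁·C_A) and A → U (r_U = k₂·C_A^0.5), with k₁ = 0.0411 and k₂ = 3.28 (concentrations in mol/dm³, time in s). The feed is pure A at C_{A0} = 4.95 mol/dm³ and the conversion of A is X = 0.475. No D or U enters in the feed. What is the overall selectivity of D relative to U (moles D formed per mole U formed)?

Exit C_A = C_{A0}(1−X) = 4.95×0.525 = 2.599 mol/dm³.
A CSTR operates uniformly at the exit composition, giving r_D = 0.1068 and r_U = 5.288 (each k·C_A^n at C_A = 2.599).
Overall selectivity = C_D/C_U = r_Dτ/(r_Uτ) = r_D/r_U = 0.0202.

0.0202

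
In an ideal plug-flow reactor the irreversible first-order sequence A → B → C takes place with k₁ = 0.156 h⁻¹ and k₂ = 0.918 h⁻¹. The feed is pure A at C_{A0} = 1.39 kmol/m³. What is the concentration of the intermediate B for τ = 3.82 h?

The intermediate concentration in a first-order A→B→C sequence is C_B = k₁C_{A0}(e^(−k₁τ) − e^(−k₂τ))/(k₂−k₁).
e^(−k₁τ) = e^(−0.156×3.82) = e^(−0.5959) = 0.5511; e^(−k₂τ) = e^(−3.507) = 0.02999.
C_B = 0.156×1.39/(0.918−0.156) × (0.5511−0.02999) = 0.2846×0.5211 = 0.1483 kmol/m³.

0.148 kmol/m³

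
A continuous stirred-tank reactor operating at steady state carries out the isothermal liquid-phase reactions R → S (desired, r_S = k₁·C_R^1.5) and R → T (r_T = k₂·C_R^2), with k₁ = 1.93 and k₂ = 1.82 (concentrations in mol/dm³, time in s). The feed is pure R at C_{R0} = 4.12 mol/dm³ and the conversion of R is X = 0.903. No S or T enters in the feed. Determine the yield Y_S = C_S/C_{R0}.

0.566

Exit C_R = C_{R0}(1−X) = 4.12×0.0970 = 0.3996 mol/dm³.
In a CSTR the entire volume is at exit conditions, so r_S = 1.93×0.3996^1.5 = 0.4876 and r_T = 1.82×0.3996^2 = 0.2907.
Fraction of consumed R going to S: r_S/(r_S+r_T) = 0.6265.
C_S = 0.6265·C_{R0}·X = 0.6265×4.12×0.903 = 2.33 mol/dm³; Y_S = C_S/C_{R0} = 0.566.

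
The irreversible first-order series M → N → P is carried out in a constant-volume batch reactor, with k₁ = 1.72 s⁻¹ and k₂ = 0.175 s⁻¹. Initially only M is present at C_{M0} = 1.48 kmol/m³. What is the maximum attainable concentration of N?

1.14 kmol/m³

At the optimum, C_{N,max}/C_{M0} = (k₁/k₂)^[k₂/(k₂−k₁)].
= (1.72/0.175)^(0.175/(0.175−1.72)) = (9.829)^(-0.1133) = 0.7719.
C_{N,max} = 0.7719×1.48 = 1.14 kmol/m³.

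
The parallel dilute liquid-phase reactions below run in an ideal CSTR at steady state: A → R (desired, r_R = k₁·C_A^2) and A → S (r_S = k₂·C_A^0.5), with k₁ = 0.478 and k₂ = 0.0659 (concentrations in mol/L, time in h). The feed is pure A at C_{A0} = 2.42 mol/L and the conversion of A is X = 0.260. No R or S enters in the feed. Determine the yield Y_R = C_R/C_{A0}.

0.246

Exit C_A = C_{A0}(1−X) = 2.42×0.740 = 1.791 mol/L.
A CSTR operates uniformly at the exit composition, giving r_R = 1.533 and r_S = 0.08819 (each k·C_A^n at C_A = 1.791).
Fraction of consumed A going to R: r_R/(r_R+r_S) = 0.9456.
C_R = 0.9456·C_{A0}·X = 0.9456×2.42×0.260 = 0.595 mol/L; Y_R = C_R/C_{A0} = 0.246.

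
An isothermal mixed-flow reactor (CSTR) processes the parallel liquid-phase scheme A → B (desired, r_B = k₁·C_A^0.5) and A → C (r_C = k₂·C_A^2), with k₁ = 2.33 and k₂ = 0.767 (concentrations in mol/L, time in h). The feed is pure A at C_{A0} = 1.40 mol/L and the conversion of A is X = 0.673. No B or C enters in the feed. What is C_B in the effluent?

0.855 mol/L

Exit C_A = C_{A0}(1−X) = 1.40×0.327 = 0.4578 mol/L.
A CSTR operates uniformly at the exit composition, giving r_B = 1.576 and r_C = 0.1607 (each k·C_A^n at C_A = 0.4578).
Fraction of consumed A going to B: r_B/(r_B+r_C) = 0.9075.
C_B = 0.9075·C_{A0}·X = 0.9075×1.40×0.673 = 0.855 mol/L.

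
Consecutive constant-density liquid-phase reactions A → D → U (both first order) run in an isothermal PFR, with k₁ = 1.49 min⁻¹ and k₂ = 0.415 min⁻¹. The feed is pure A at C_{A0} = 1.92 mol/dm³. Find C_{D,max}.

1.17 mol/dm³

Evaluating C_D at τ_opt = ln(k₂/k₁)/(k₂−k₁) gives C_{D,max}/C_{A0} = (k₁/k₂)^[k₂/(k₂−k₁)].
= (1.49/0.415)^(0.415/(0.415−1.49)) = (3.590)^(-0.3860) = 0.6105.
C_{D,max} = 0.6105×1.92 = 1.17 mol/dm³.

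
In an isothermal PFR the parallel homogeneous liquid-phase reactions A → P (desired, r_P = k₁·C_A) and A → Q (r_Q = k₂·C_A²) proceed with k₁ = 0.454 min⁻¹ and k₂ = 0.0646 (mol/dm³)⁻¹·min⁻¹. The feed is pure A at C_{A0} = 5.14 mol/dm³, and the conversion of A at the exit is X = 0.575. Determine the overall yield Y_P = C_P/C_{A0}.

0.380

C_A = C_{A0}(1−X) = 2.184 mol/dm³.
Along a PFR/batch, dC_P/dC_A = −r_P/(r_P+r_Q) = −k₁/(k₁+k₂·C_A).
Integrating from C_{A0} to C_A: C_P = (0.454/0.0646)·ln[(0.454+0.0646·5.14)/(0.454+0.0646·2.18)] = 7.028·ln(0.7860/0.5951) = 1.956 mol/dm³.
Y_P = C_P/C_{A0} = 1.956/5.14 = 0.380.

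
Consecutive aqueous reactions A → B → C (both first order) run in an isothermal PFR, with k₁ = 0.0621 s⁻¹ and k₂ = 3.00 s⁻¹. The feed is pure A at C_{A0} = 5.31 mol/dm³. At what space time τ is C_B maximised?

Setting dC_B/dτ = 0 gives τ_opt = ln(k₂/k₁)/(k₂−k₁).
= ln(3.00/0.0621)/(3.00−0.0621) = ln(48.31)/2.938 = 3.878/2.938 = 1.32 s.

1.32 s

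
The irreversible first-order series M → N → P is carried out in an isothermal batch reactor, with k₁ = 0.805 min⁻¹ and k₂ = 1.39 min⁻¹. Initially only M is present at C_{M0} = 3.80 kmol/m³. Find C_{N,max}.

Evaluating C_N at t_opt = ln(k₂/k₁)/(k₂−k₁) gives C_{N,max}/C_{M0} = (k₁/k₂)^[k₂/(k₂−k₁)].
= (0.805/1.39)^(1.39/(1.39−0.805)) = (0.5791)^(2.376) = 0.2731.
C_{N,max} = 0.2731×3.80 = 1.04 kmol/m³.

1.04 kmol/m³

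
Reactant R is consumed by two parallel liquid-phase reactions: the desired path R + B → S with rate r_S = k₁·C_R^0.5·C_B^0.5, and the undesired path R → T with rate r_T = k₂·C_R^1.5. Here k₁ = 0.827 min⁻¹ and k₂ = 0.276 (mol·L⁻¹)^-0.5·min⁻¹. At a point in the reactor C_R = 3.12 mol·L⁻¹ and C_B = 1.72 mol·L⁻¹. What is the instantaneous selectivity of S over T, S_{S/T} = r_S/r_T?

S_{S/T} = r_S/r_T = (k₁·C_R^0.5·C_B^0.5)/(k₂·C_R^1.5) = (k₁/k₂)·C_R⁻¹·C_B^0.5.
= (0.827×3.120^0.5×1.720^0.5) / (0.276×3.120^1.5) = 1.916/1.521 = 1.26.

1.26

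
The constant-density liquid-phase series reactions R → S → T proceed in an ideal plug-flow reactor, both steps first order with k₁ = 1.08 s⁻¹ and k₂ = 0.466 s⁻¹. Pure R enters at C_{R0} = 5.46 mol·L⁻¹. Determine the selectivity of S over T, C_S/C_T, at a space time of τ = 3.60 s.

0.426

The intermediate concentration in a first-order A→B→C sequence is C_S = k₁C_{R0}(e^(−k₁τ) − e^(−k₂τ))/(k₂−k₁).
e^(−k₁τ) = e^(−1.08×3.60) = e^(−3.888) = 0.02049; e^(−k₂τ) = e^(−1.678) = 0.1868.
C_S = 1.08×5.46/(0.466−1.08) × (0.02049−0.1868) = (-9.604)×(-0.1663) = 1.597 mol·L⁻¹.
C_R = C_{R0}e^(−k₁τ) = 0.1119 mol·L⁻¹, so C_T = C_{R0}−C_R−C_S = 3.751 mol·L⁻¹; C_S/C_T = 0.426.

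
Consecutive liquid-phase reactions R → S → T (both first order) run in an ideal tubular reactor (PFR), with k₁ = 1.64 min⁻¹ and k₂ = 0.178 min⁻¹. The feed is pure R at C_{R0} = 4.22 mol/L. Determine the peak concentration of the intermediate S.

3.22 mol/L

For a first-order series the maximum intermediate yield is C_{S,max}/C_{R0} = (k₁/k₂)^[k₂/(k₂−k₁)].
= (1.64/0.178)^(0.178/(0.178−1.64)) = (9.213)^(-0.1218) = 0.7631.
C_{S,max} = 0.7631×4.22 = 3.22 mol/L.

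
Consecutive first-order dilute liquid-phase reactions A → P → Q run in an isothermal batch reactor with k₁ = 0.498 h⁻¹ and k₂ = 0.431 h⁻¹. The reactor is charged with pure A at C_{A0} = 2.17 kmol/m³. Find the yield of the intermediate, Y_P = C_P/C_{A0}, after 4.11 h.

0.304

For first-order series with pure A initially, C_P(t) = k₁C_{A0}/(k₂−k₁)·(e^(−k₁t) − e^(−k₂t)).
e^(−k₁t) = e^(−0.498×4.11) = e^(−2.047) = 0.1292; e^(−k₂t) = e^(−1.771) = 0.1701.
C_P = 0.498×2.17/(0.431−0.498) × (0.1292−0.1701) = (-16.13)×(-0.04094) = 0.6604 kmol/m³.
Y_P = C_P/C_{A0} = 0.6604/2.17 = 0.304.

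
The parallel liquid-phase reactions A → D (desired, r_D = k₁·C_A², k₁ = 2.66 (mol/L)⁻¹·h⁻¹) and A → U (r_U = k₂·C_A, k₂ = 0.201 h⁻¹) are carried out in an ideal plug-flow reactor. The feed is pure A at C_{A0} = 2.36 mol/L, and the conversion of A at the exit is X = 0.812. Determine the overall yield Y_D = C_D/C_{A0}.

0.763

C_A = C_{A0}(1−X) = 0.4437 mol/L.
Along a PFR/batch, dC_U/dC_A = −r_U/(r_D+r_U) = −k₂/(k₂+k₁·C_A).
Integrating from C_{A0} to C_A: C_U = (0.201/2.66)·ln[(0.201+2.66·2.36)/(0.201+2.66·0.444)] = 0.07556·ln(6.479/1.381) = 0.1168 mol/L.
Then C_D = (C_{A0}−C_A) − C_U = 1.916 − 0.1168 = 1.800 mol/L.
Y_D = C_D/C_{A0} = 1.800/2.36 = 0.763.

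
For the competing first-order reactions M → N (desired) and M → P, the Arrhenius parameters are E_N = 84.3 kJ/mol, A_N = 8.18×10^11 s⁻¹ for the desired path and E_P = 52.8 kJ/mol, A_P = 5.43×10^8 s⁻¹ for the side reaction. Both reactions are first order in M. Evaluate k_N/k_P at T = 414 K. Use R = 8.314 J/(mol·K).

0.160

k_N/k_P = (A_N/A_P)·exp[−(E_N−E_P)/(RT)] = (A_N/A_P)·exp[(E_P−E_N)/(RT)].
(E_P−E_N)/(RT) = (52.8−84.3)×10³/(8.314×414) = -31500/3442 = -9.152.
k_N/k_P = (8.18×10^11/5.43×10^8)·exp(-9.152) = 1506 × 1.060×10^-4 = 0.160.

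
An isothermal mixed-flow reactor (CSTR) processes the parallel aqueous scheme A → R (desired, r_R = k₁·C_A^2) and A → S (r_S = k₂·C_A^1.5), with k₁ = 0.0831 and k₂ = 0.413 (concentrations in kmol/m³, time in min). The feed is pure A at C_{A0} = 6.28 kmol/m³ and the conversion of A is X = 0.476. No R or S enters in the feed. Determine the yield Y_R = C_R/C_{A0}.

0.127

Exit C_A = C_{A0}(1−X) = 6.28×0.524 = 3.291 kmol/m³.
Rates in a CSTR are evaluated at the outlet concentration: r_R = 0.0831×3.291^2 = 0.8999, r_S = 0.413×3.291^1.5 = 2.465.
Fraction of consumed A going to R: r_R/(r_R+r_S) = 0.2674.
C_R = 0.2674·C_{A0}·X = 0.2674×6.28×0.476 = 0.799 kmol/m³; Y_R = C_R/C_{A0} = 0.127.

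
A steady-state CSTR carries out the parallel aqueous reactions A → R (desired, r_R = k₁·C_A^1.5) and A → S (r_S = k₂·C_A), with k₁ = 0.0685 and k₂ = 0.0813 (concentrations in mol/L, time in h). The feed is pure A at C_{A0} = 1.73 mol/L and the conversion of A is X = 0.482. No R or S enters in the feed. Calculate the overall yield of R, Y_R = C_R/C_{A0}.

0.214

Exit C_A = C_{A0}(1−X) = 1.73×0.518 = 0.8961 mol/L.
In a CSTR the entire volume is at exit conditions, so r_R = 0.0685×0.8961^1.5 = 0.05811 and r_S = 0.0813×0.8961 = 0.07286.
Fraction of consumed A going to R: r_R/(r_R+r_S) = 0.4437.
C_R = 0.4437·C_{A0}·X = 0.4437×1.73×0.482 = 0.370 mol/L; Y_R = C_R/C_{A0} = 0.214.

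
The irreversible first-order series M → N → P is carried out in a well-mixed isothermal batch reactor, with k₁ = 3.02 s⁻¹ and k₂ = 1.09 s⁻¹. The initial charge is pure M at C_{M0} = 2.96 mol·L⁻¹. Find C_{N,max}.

1.66 mol·L⁻¹

At the optimum, C_{N,max}/C_{M0} = (k₁/k₂)^[k₂/(k₂−k₁)].
= (3.02/1.09)^(1.09/(1.09−3.02)) = (2.771)^(-0.5648) = 0.5624.
C_{N,max} = 0.5624×2.96 = 1.66 mol·L⁻¹.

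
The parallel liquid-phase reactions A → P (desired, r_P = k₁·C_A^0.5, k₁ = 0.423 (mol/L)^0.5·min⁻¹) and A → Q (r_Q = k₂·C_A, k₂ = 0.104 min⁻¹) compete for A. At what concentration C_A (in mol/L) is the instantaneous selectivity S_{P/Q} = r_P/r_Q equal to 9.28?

0.192 mol/L

S_{P/Q} = (k₁/k₂)·C_A^-0.5 ⇒ C_A = (S·k₂/k₁)^(-2).
= (9.28×0.104/0.423)^(-2) = (2.282)^(-2) = 0.192 mol/L.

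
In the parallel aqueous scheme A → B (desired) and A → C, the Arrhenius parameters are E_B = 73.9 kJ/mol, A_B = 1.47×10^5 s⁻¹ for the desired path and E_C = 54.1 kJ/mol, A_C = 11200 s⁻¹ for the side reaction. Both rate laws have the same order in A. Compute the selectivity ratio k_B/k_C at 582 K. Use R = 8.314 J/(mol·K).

With equal orders, S_{B/C} = k_B/k_C = (A_B/A_C)·exp[(E_C−E_B)/(RT)].
(E_C−E_B)/(RT) = (54.1−73.9)×10³/(8.314×582) = -19800/4839 = -4.092.
k_B/k_C = (1.47×10^5/11200)·exp(-4.092) = 13.12 × 0.01671 = 0.219.

0.219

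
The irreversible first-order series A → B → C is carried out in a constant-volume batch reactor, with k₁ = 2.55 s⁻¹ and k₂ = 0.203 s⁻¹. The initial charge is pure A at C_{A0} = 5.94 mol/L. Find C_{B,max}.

At the optimum, C_{B,max}/C_{A0} = (k₁/k₂)^[k₂/(k₂−k₁)].
= (2.55/0.203)^(0.203/(0.203−2.55)) = (12.56)^(-0.08649) = 0.8034.
C_{B,max} = 0.8034×5.94 = 4.77 mol/L.

4.77 mol/L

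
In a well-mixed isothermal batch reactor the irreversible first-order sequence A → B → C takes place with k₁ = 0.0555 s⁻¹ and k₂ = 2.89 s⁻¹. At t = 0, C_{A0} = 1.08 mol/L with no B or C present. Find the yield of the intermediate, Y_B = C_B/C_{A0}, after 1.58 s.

The intermediate concentration in a first-order A→B→C sequence is C_B = k₁C_{A0}(e^(−k₁t) − e^(−k₂t))/(k₂−k₁).
e^(−k₁t) = e^(−0.0555×1.58) = e^(−0.08769) = 0.9160; e^(−k₂t) = e^(−4.566) = 0.01040.
C_B = 0.0555×1.08/(2.89−0.0555) × (0.9160−0.01040) = 0.02115×0.9056 = 0.01915 mol/L.
Y_B = C_B/C_{A0} = 0.01915/1.08 = 0.0177.

0.0177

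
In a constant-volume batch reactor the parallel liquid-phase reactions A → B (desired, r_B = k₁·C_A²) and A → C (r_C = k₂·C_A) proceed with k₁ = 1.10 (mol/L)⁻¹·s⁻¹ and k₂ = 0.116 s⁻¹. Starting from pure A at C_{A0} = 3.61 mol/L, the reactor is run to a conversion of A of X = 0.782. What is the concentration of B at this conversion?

2.67 mol/L

C_A = C_{A0}(1−X) = 0.7870 mol/L.
Along a PFR/batch, dC_C/dC_A = −r_C/(r_B+r_C) = −k₂/(k₂+k₁·C_A).
Integrating from C_{A0} to C_A: C_C = (0.116/1.10)·ln[(0.116+1.10·3.61)/(0.116+1.10·0.787)] = 0.1055·ln(4.087/0.9817) = 0.1504 mol/L.
Then C_B = (C_{A0}−C_A) − C_C = 2.823 − 0.1504 = 2.673 mol/L.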